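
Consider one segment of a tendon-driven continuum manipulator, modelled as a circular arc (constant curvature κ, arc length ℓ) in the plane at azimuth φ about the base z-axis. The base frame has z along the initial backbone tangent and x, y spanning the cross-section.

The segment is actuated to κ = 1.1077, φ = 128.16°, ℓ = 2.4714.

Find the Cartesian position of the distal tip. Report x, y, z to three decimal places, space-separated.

θ = κ·ℓ = 1.1077 × 2.4714 = 2.73757 rad
ρ = (1 − cos θ)/κ = (1 − -0.91949)/1.1077 = 1.73286
z = sin θ / κ = 0.39312/1.1077 = 0.35490
x = ρ cos φ = 1.73286 × cos(128.16°) = -1.07066
y = ρ sin φ = 1.73286 × sin(128.16°) = 1.36253

-1.071 1.363 0.355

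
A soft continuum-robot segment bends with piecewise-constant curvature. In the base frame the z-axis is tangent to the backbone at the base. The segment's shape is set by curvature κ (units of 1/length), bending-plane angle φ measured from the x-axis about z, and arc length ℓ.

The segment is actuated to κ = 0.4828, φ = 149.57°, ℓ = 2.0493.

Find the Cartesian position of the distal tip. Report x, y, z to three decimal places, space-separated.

θ = κ·ℓ = 0.4828 × 2.0493 = 0.98940 rad
ρ = (1 − cos θ)/κ = (1 − 0.54919)/0.4828 = 0.93374
z = sin θ / κ = 0.83570/0.4828 = 1.73094
x = ρ cos φ = 0.93374 × cos(149.57°) = -0.80512
y = ρ sin φ = 0.93374 × sin(149.57°) = 0.47293

-0.805 0.473 1.731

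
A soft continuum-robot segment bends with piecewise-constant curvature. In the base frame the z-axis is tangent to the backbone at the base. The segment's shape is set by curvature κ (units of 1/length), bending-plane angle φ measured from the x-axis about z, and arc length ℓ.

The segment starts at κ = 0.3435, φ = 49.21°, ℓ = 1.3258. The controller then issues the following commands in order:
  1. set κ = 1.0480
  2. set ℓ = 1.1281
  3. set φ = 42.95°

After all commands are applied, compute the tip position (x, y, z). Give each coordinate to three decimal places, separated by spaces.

0.434 0.404 0.883

initial: κ=0.3435, φ=49.21°, ℓ=1.3258
cmd 1: set κ=1.0480 → (κ,φ,ℓ)=(1.0480,49.21°,1.3258) → tip=(0.5109,0.5921,0.9385)
cmd 2: set ℓ=1.1281 → (κ,φ,ℓ)=(1.0480,49.21°,1.1281) → tip=(0.3872,0.4487,0.8831)
cmd 3: set φ=42.95° → (κ,φ,ℓ)=(1.0480,42.95°,1.1281) → tip=(0.4338,0.4038,0.8831)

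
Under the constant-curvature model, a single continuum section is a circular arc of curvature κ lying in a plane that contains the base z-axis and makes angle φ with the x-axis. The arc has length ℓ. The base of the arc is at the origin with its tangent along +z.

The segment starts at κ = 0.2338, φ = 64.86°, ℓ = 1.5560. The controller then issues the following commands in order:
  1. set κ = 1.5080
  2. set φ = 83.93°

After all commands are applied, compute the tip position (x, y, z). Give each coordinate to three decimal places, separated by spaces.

0.119 1.121 0.473

initial: κ=0.2338, φ=64.86°, ℓ=1.5560
cmd 1: set κ=1.5080 → (κ,φ,ℓ)=(1.5080,64.86°,1.5560) → tip=(0.4790,1.0206,0.4735)
cmd 2: set φ=83.93° → (κ,φ,ℓ)=(1.5080,83.93°,1.5560) → tip=(0.1192,1.1211,0.4735)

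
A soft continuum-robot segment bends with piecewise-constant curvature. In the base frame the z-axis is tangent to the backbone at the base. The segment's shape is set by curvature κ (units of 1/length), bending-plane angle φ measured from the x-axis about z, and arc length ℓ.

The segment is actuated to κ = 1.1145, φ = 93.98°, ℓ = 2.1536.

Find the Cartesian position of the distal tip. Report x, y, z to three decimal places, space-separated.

-0.108 1.555 0.606

θ = κ·ℓ = 1.1145 × 2.1536 = 2.40019 rad
ρ = (1 − cos θ)/κ = (1 − -0.73752)/1.1145 = 1.55901
z = sin θ / κ = 0.67533/1.1145 = 0.60594
x = ρ cos φ = 1.55901 × cos(93.98°) = -0.10821
y = ρ sin φ = 1.55901 × sin(93.98°) = 1.55525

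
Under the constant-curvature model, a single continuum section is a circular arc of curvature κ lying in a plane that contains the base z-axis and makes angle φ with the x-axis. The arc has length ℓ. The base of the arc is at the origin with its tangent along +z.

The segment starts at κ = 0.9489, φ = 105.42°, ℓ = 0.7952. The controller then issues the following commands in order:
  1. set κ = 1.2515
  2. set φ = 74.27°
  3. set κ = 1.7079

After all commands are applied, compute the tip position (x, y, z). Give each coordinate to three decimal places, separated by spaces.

0.125 0.445 0.572

initial: κ=0.9489, φ=105.42°, ℓ=0.7952
cmd 1: set κ=1.2515 → (κ,φ,ℓ)=(1.2515,105.42°,0.7952) → tip=(-0.0968,0.3510,0.6703)
cmd 2: set φ=74.27° → (κ,φ,ℓ)=(1.2515,74.27°,0.7952) → tip=(0.0987,0.3505,0.6703)
cmd 3: set κ=1.7079 → (κ,φ,ℓ)=(1.7079,74.27°,0.7952) → tip=(0.1252,0.4446,0.5723)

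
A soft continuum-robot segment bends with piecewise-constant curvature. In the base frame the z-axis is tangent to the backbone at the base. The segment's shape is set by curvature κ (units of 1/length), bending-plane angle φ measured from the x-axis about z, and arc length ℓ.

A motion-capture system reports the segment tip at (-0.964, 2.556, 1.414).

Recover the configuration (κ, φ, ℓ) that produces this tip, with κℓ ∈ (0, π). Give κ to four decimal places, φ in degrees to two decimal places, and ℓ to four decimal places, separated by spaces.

0.5774 110.66 3.7863

ρ = √(x²+y²) = √(-0.964² + 2.556²) = 2.73175
φ = atan2(y, x) mod 360° = atan2(2.556, -0.964) = 110.6641°
|p|² = ρ² + z² = 2.73175² + 1.414² = 9.46183
κ = 2ρ / |p|² = 2×2.73175 / 9.46183 = 0.57742
θ = 2·atan2(ρ, z) = 2·atan2(2.73175, 1.414) = 2.18631 rad
ℓ = θ/κ = 2.18631/0.57742 = 3.78631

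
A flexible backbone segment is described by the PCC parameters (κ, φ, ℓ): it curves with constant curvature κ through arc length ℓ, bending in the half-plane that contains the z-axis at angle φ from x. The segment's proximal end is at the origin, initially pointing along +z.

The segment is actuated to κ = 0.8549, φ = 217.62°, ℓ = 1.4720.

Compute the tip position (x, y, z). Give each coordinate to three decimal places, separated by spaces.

θ = κ·ℓ = 0.8549 × 1.4720 = 1.25841 rad
ρ = (1 − cos θ)/κ = (1 − 0.30733)/0.8549 = 0.81024
z = sin θ / κ = 0.95160/0.8549 = 1.11312
x = ρ cos φ = 0.81024 × cos(217.62°) = -0.64177
y = ρ sin φ = 0.81024 × sin(217.62°) = -0.49459

-0.642 -0.495 1.113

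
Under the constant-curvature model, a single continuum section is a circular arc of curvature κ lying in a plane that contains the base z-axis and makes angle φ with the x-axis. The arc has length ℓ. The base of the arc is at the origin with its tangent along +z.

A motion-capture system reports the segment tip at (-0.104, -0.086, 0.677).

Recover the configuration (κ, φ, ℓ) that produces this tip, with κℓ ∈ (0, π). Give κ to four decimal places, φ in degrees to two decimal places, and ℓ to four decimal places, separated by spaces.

0.5664 219.59 0.6948

ρ = √(x²+y²) = √(-0.104² + -0.086²) = 0.13495
φ = atan2(y, x) mod 360° = atan2(-0.086, -0.104) = 219.5881°
|p|² = ρ² + z² = 0.13495² + 0.677² = 0.47654
κ = 2ρ / |p|² = 2×0.13495 / 0.47654 = 0.56638
θ = 2·atan2(ρ, z) = 2·atan2(0.13495, 0.677) = 0.39352 rad
ℓ = θ/κ = 0.39352/0.56638 = 0.69479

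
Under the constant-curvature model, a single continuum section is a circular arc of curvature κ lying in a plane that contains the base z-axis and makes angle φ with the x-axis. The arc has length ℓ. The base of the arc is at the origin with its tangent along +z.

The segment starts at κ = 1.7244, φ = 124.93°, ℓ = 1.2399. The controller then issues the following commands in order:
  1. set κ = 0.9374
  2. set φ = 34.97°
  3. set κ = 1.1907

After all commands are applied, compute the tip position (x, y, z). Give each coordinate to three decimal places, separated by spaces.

initial: κ=1.7244, φ=124.93°, ℓ=1.2399
cmd 1: set κ=0.9374 → (κ,φ,ℓ)=(0.9374,124.93°,1.2399) → tip=(-0.3682,0.5272,0.9790)
cmd 2: set φ=34.97° → (κ,φ,ℓ)=(0.9374,34.97°,1.2399) → tip=(0.5269,0.3685,0.9790)
cmd 3: set κ=1.1907 → (κ,φ,ℓ)=(1.1907,34.97°,1.2399) → tip=(0.6233,0.4360,0.8361)

0.623 0.436 0.836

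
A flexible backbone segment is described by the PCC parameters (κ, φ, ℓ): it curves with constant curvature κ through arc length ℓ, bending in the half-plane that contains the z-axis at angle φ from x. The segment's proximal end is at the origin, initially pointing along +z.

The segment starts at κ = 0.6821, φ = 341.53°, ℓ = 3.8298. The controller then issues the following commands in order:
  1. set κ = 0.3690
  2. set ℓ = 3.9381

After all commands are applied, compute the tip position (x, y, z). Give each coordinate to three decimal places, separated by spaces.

initial: κ=0.6821, φ=341.53°, ℓ=3.8298
cmd 1: set κ=0.3690 → (κ,φ,ℓ)=(0.3690,341.53°,3.8298) → tip=(2.1670,-0.7238,2.6764)
cmd 2: set ℓ=3.9381 → (κ,φ,ℓ)=(0.3690,341.53°,3.9381) → tip=(2.2688,-0.7578,2.6913)

2.269 -0.758 2.691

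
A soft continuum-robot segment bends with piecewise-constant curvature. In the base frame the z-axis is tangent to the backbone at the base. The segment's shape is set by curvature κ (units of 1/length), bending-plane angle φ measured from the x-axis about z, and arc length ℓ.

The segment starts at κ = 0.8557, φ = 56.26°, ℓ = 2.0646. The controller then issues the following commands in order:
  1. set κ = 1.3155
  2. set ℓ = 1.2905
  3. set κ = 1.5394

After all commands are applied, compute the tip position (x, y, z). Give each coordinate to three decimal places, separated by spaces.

initial: κ=0.8557, φ=56.26°, ℓ=2.0646
cmd 1: set κ=1.3155 → (κ,φ,ℓ)=(1.3155,56.26°,2.0646) → tip=(0.8068,1.2079,0.3139)
cmd 2: set ℓ=1.2905 → (κ,φ,ℓ)=(1.3155,56.26°,1.2905) → tip=(0.4756,0.7121,0.7541)
cmd 3: set κ=1.5394 → (κ,φ,ℓ)=(1.5394,56.26°,1.2905) → tip=(0.5065,0.7584,0.5943)

0.507 0.758 0.594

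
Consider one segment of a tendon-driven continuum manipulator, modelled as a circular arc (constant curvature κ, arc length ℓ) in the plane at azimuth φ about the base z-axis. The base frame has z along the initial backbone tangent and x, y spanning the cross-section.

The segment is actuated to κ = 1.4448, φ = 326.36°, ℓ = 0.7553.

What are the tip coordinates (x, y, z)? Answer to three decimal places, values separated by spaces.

θ = κ·ℓ = 1.4448 × 0.7553 = 1.09126 rad
ρ = (1 − cos θ)/κ = (1 − 0.46137)/1.4448 = 0.37281
z = sin θ / κ = 0.88721/1.4448 = 0.61407
x = ρ cos φ = 0.37281 × cos(326.36°) = 0.31037
y = ρ sin φ = 0.37281 × sin(326.36°) = -0.20652

0.310 -0.207 0.614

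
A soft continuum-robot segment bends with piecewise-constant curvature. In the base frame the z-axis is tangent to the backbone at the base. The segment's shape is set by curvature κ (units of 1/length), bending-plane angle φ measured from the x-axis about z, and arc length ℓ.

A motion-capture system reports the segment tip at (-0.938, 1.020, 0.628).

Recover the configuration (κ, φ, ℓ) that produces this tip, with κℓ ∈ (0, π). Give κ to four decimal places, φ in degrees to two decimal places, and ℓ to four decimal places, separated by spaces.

1.1974 132.60 1.9130

ρ = √(x²+y²) = √(-0.938² + 1.020²) = 1.38573
φ = atan2(y, x) mod 360° = atan2(1.020, -0.938) = 132.6019°
|p|² = ρ² + z² = 1.38573² + 0.628² = 2.31463
κ = 2ρ / |p|² = 2×1.38573 / 2.31463 = 1.19737
θ = 2·atan2(ρ, z) = 2·atan2(1.38573, 0.628) = 2.29058 rad
ℓ = θ/κ = 2.29058/1.19737 = 1.91302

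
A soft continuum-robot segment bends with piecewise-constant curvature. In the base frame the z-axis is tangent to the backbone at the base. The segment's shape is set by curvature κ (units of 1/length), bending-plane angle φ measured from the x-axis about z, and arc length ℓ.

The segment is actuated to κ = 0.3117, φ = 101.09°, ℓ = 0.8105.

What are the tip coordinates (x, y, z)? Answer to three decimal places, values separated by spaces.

-0.020 0.100 0.802

θ = κ·ℓ = 0.3117 × 0.8105 = 0.25263 rad
ρ = (1 − cos θ)/κ = (1 − 0.96826)/0.3117 = 0.10184
z = sin θ / κ = 0.24995/0.3117 = 0.80191
x = ρ cos φ = 0.10184 × cos(101.09°) = -0.01959
y = ρ sin φ = 0.10184 × sin(101.09°) = 0.09993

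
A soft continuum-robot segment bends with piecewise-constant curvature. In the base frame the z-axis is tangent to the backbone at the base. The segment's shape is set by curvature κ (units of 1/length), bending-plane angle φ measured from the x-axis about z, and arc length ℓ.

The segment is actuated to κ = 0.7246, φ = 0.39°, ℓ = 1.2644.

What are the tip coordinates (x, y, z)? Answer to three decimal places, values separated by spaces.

θ = κ·ℓ = 0.7246 × 1.2644 = 0.91618 rad
ρ = (1 − cos θ)/κ = (1 − 0.60885)/0.7246 = 0.53981
z = sin θ / κ = 0.79328/0.7246 = 1.09479
x = ρ cos φ = 0.53981 × cos(0.39°) = 0.53980
y = ρ sin φ = 0.53981 × sin(0.39°) = 0.00367

0.540 0.004 1.095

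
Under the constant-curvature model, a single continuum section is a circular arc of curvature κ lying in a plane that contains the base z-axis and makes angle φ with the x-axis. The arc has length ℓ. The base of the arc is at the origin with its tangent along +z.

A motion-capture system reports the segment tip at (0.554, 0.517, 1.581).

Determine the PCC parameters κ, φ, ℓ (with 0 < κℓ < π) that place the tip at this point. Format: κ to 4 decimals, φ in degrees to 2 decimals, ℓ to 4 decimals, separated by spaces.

ρ = √(x²+y²) = √(0.554² + 0.517²) = 0.75776
φ = atan2(y, x) mod 360° = atan2(0.517, 0.554) = 43.0214°
|p|² = ρ² + z² = 0.75776² + 1.581² = 3.07377
κ = 2ρ / |p|² = 2×0.75776 / 3.07377 = 0.49305
θ = 2·atan2(ρ, z) = 2·atan2(0.75776, 1.581) = 0.89389 rad
ℓ = θ/κ = 0.89389/0.49305 = 1.81298

0.4931 43.02 1.8130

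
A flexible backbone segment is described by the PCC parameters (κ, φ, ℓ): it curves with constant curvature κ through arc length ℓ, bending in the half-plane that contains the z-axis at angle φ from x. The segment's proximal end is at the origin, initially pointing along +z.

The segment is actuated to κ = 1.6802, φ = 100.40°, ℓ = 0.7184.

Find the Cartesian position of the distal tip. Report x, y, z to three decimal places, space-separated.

-0.069 0.377 0.556

θ = κ·ℓ = 1.6802 × 0.7184 = 1.20706 rad
ρ = (1 − cos θ)/κ = (1 − 0.35577)/1.6802 = 0.38342
z = sin θ / κ = 0.93457/1.6802 = 0.55623
x = ρ cos φ = 0.38342 × cos(100.40°) = -0.06922
y = ρ sin φ = 0.38342 × sin(100.40°) = 0.37712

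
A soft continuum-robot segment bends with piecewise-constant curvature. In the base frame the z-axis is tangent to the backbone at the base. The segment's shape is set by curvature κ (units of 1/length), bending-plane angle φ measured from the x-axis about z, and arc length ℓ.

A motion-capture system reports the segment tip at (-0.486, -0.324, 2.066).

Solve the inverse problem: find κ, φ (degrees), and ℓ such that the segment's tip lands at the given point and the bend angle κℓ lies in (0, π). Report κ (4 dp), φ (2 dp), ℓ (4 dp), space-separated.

0.2534 213.69 2.1744

ρ = √(x²+y²) = √(-0.486² + -0.324²) = 0.58410
φ = atan2(y, x) mod 360° = atan2(-0.324, -0.486) = 213.6901°
|p|² = ρ² + z² = 0.58410² + 2.066² = 4.60953
κ = 2ρ / |p|² = 2×0.58410 / 4.60953 = 0.25343
θ = 2·atan2(ρ, z) = 2·atan2(0.58410, 2.066) = 0.55106 rad
ℓ = θ/κ = 0.55106/0.25343 = 2.17439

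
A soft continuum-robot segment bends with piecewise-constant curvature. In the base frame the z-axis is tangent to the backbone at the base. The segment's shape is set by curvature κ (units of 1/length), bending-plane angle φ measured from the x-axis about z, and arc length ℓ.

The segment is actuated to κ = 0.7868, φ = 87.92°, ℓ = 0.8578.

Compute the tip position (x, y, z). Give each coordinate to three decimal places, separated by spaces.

0.010 0.278 0.794

θ = κ·ℓ = 0.7868 × 0.8578 = 0.67492 rad
ρ = (1 − cos θ)/κ = (1 − 0.78076)/0.7868 = 0.27865
z = sin θ / κ = 0.62483/0.7868 = 0.79414
x = ρ cos φ = 0.27865 × cos(87.92°) = 0.01011
y = ρ sin φ = 0.27865 × sin(87.92°) = 0.27847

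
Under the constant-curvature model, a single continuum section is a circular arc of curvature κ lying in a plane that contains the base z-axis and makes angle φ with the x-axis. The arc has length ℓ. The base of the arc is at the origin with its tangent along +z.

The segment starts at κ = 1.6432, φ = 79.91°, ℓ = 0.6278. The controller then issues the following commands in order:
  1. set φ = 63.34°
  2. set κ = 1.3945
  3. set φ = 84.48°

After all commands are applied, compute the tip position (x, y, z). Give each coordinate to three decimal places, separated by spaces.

0.025 0.257 0.551

initial: κ=1.6432, φ=79.91°, ℓ=0.6278
cmd 1: set φ=63.34° → (κ,φ,ℓ)=(1.6432,63.34°,0.6278) → tip=(0.1329,0.2646,0.5222)
cmd 2: set κ=1.3945 → (κ,φ,ℓ)=(1.3945,63.34°,0.6278) → tip=(0.1156,0.2303,0.5506)
cmd 3: set φ=84.48° → (κ,φ,ℓ)=(1.3945,84.48°,0.6278) → tip=(0.0248,0.2565,0.5506)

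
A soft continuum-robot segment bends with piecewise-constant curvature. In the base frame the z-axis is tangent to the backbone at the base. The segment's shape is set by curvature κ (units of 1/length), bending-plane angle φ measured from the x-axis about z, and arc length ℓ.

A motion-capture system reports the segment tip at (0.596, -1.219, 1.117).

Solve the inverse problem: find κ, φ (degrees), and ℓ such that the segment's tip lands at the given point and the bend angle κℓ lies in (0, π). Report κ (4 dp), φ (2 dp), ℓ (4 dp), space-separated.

0.8786 296.06 2.0080

ρ = √(x²+y²) = √(0.596² + -1.219²) = 1.35690
φ = atan2(y, x) mod 360° = atan2(-1.219, 0.596) = 296.0552°
|p|² = ρ² + z² = 1.35690² + 1.117² = 3.08887
κ = 2ρ / |p|² = 2×1.35690 / 3.08887 = 0.87857
θ = 2·atan2(ρ, z) = 2·atan2(1.35690, 1.117) = 1.76414 rad
ℓ = θ/κ = 1.76414/0.87857 = 2.00795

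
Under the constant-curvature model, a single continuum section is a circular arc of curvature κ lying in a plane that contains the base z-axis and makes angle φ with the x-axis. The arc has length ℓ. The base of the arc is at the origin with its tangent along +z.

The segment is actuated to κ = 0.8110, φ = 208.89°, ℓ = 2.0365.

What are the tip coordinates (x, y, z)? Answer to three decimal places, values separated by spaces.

-1.167 -0.644 1.229

θ = κ·ℓ = 0.8110 × 2.0365 = 1.65160 rad
ρ = (1 − cos θ)/κ = (1 − -0.08072)/0.8110 = 1.33257
z = sin θ / κ = 0.99674/0.8110 = 1.22902
x = ρ cos φ = 1.33257 × cos(208.89°) = -1.16673
y = ρ sin φ = 1.33257 × sin(208.89°) = -0.64381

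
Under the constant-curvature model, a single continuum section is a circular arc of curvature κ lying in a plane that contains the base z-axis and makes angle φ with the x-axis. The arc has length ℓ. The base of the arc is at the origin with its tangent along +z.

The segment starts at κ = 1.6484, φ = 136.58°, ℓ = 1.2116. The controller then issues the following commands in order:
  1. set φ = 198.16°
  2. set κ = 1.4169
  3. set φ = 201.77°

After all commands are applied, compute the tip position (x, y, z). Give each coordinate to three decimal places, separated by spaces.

initial: κ=1.6484, φ=136.58°, ℓ=1.2116
cmd 1: set φ=198.16° → (κ,φ,ℓ)=(1.6484,198.16°,1.2116) → tip=(-0.8148,-0.2673,0.5523)
cmd 2: set κ=1.4169 → (κ,φ,ℓ)=(1.4169,198.16°,1.2116) → tip=(-0.7681,-0.2520,0.6983)
cmd 3: set φ=201.77° → (κ,φ,ℓ)=(1.4169,201.77°,1.2116) → tip=(-0.7507,-0.2998,0.6983)

-0.751 -0.300 0.698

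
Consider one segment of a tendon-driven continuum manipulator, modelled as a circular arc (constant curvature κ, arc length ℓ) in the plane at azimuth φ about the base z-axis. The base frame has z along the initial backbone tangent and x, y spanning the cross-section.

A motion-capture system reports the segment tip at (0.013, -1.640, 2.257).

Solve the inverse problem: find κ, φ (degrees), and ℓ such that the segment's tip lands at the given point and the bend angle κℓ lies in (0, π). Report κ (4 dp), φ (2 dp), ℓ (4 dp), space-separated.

ρ = √(x²+y²) = √(0.013² + -1.640²) = 1.64005
φ = atan2(y, x) mod 360° = atan2(-1.640, 0.013) = 270.4542°
|p|² = ρ² + z² = 1.64005² + 2.257² = 7.78382
κ = 2ρ / |p|² = 2×1.64005 / 7.78382 = 0.42140
θ = 2·atan2(ρ, z) = 2·atan2(1.64005, 2.257) = 1.25678 rad
ℓ = θ/κ = 1.25678/0.42140 = 2.98239

0.4214 270.45 2.9824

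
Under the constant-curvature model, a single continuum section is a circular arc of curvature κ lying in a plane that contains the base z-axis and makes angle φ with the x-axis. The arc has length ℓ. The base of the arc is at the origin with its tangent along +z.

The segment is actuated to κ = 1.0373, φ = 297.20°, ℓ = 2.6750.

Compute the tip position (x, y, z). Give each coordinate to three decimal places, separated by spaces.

0.852 -1.658 0.346

θ = κ·ℓ = 1.0373 × 2.6750 = 2.77478 rad
ρ = (1 − cos θ)/κ = (1 − -0.93347)/1.0373 = 1.86395
z = sin θ / κ = 0.35864/1.0373 = 0.34575
x = ρ cos φ = 1.86395 × cos(297.20°) = 0.85201
y = ρ sin φ = 1.86395 × sin(297.20°) = -1.65783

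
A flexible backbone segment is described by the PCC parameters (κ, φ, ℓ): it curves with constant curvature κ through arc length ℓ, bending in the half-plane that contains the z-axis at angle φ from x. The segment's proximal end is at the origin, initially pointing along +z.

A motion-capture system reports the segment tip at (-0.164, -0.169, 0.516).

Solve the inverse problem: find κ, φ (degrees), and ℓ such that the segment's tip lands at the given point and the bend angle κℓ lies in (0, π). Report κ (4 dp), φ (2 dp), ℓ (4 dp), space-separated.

1.4640 225.86 0.5849

ρ = √(x²+y²) = √(-0.164² + -0.169²) = 0.23549
φ = atan2(y, x) mod 360° = atan2(-0.169, -0.164) = 225.8602°
|p|² = ρ² + z² = 0.23549² + 0.516² = 0.32171
κ = 2ρ / |p|² = 2×0.23549 / 0.32171 = 1.46399
θ = 2·atan2(ρ, z) = 2·atan2(0.23549, 0.516) = 0.85630 rad
ℓ = θ/κ = 0.85630/1.46399 = 0.58490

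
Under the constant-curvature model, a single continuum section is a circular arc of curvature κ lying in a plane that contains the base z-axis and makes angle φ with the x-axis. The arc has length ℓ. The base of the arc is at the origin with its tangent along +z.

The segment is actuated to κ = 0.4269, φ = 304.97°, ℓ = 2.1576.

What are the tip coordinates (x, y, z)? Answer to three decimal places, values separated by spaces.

θ = κ·ℓ = 0.4269 × 2.1576 = 0.92108 rad
ρ = (1 − cos θ)/κ = (1 − 0.60496)/0.4269 = 0.92537
z = sin θ / κ = 0.79626/0.4269 = 1.86520
x = ρ cos φ = 0.92537 × cos(304.97°) = 0.53037
y = ρ sin φ = 0.92537 × sin(304.97°) = -0.75829

0.530 -0.758 1.865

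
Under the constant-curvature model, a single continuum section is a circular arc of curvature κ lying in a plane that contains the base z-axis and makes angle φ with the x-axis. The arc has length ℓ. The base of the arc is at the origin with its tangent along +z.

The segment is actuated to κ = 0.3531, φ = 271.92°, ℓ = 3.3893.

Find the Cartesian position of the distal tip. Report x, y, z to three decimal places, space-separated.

θ = κ·ℓ = 0.3531 × 3.3893 = 1.19676 rad
ρ = (1 − cos θ)/κ = (1 − 0.36537)/0.3531 = 1.79730
z = sin θ / κ = 0.93086/0.3531 = 2.63625
x = ρ cos φ = 1.79730 × cos(271.92°) = 0.06022
y = ρ sin φ = 1.79730 × sin(271.92°) = -1.79629

0.060 -1.796 2.636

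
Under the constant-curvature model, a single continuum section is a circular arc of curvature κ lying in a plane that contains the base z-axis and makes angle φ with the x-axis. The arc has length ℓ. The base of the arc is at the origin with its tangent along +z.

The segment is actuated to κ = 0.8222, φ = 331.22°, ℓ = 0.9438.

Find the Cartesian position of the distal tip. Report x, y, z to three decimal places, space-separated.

0.305 -0.168 0.852

θ = κ·ℓ = 0.8222 × 0.9438 = 0.77599 rad
ρ = (1 − cos θ)/κ = (1 − 0.71373)/0.8222 = 0.34818
z = sin θ / κ = 0.70042/0.8222 = 0.85189
x = ρ cos φ = 0.34818 × cos(331.22°) = 0.30517
y = ρ sin φ = 0.34818 × sin(331.22°) = -0.16763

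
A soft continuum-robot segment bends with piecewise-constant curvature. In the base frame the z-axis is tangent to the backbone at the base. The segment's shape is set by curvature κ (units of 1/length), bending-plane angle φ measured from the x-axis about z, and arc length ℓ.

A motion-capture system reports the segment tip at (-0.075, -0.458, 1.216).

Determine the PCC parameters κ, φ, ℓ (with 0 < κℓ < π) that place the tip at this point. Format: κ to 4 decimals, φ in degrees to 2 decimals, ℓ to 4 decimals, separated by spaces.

ρ = √(x²+y²) = √(-0.075² + -0.458²) = 0.46410
φ = atan2(y, x) mod 360° = atan2(-0.458, -0.075) = 260.7000°
|p|² = ρ² + z² = 0.46410² + 1.216² = 1.69405
κ = 2ρ / |p|² = 2×0.46410 / 1.69405 = 0.54792
θ = 2·atan2(ρ, z) = 2·atan2(0.46410, 1.216) = 0.72920 rad
ℓ = θ/κ = 0.72920/0.54792 = 1.33084

0.5479 260.70 1.3308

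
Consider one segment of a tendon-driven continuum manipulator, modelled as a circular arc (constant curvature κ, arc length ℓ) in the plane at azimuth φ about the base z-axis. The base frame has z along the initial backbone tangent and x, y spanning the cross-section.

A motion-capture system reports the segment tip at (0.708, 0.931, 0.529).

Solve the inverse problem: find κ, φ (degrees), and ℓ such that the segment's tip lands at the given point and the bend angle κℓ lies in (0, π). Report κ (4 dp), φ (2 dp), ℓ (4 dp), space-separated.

1.4196 52.75 1.6146

ρ = √(x²+y²) = √(0.708² + 0.931²) = 1.16963
φ = atan2(y, x) mod 360° = atan2(0.931, 0.708) = 52.7480°
|p|² = ρ² + z² = 1.16963² + 0.529² = 1.64787
κ = 2ρ / |p|² = 2×1.16963 / 1.64787 = 1.41956
θ = 2·atan2(ρ, z) = 2·atan2(1.16963, 0.529) = 2.29209 rad
ℓ = θ/κ = 2.29209/1.41956 = 1.61465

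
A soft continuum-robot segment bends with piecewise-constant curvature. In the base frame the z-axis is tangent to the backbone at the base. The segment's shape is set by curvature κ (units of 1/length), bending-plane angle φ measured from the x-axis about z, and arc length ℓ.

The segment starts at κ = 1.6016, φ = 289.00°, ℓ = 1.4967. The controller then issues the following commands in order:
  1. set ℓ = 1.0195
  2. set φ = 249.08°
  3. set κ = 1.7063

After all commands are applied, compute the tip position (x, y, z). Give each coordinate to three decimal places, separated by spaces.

-0.244 -0.639 0.578

initial: κ=1.6016, φ=289.00°, ℓ=1.4967
cmd 1: set ℓ=1.0195 → (κ,φ,ℓ)=(1.6016,289.00°,1.0195) → tip=(0.2159,-0.6270,0.6232)
cmd 2: set φ=249.08° → (κ,φ,ℓ)=(1.6016,249.08°,1.0195) → tip=(-0.2368,-0.6194,0.6232)
cmd 3: set κ=1.7063 → (κ,φ,ℓ)=(1.7063,249.08°,1.0195) → tip=(-0.2444,-0.6394,0.5777)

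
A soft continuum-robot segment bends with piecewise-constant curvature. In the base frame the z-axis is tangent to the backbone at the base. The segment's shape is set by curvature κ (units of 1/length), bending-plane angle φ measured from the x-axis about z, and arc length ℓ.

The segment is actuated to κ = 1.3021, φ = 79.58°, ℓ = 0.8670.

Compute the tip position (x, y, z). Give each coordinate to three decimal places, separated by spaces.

θ = κ·ℓ = 1.3021 × 0.8670 = 1.12892 rad
ρ = (1 − cos θ)/κ = (1 − 0.42764)/1.3021 = 0.43957
z = sin θ / κ = 0.90395/1.3021 = 0.69423
x = ρ cos φ = 0.43957 × cos(79.58°) = 0.07950
y = ρ sin φ = 0.43957 × sin(79.58°) = 0.43232

0.080 0.432 0.694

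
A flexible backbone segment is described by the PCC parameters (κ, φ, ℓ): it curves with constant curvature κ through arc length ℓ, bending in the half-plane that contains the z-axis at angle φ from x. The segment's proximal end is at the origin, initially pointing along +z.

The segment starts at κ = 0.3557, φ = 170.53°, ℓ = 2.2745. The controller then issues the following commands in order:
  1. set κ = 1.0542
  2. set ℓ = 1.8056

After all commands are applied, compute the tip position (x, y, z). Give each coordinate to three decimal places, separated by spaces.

initial: κ=0.3557, φ=170.53°, ℓ=2.2745
cmd 1: set κ=1.0542 → (κ,φ,ℓ)=(1.0542,170.53°,2.2745) → tip=(-1.6242,0.2709,0.6423)
cmd 2: set ℓ=1.8056 → (κ,φ,ℓ)=(1.0542,170.53°,1.8056) → tip=(-1.2412,0.2070,0.8966)

-1.241 0.207 0.897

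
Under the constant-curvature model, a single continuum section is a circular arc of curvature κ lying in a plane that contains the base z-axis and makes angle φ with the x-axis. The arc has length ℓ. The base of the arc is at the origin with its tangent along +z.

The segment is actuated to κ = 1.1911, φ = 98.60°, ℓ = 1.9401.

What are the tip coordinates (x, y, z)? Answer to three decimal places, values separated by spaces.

θ = κ·ℓ = 1.1911 × 1.9401 = 2.31085 rad
ρ = (1 − cos θ)/κ = (1 − -0.67433)/1.1911 = 1.40570
z = sin θ / κ = 0.73843/1.1911 = 0.61996
x = ρ cos φ = 1.40570 × cos(98.60°) = -0.21020
y = ρ sin φ = 1.40570 × sin(98.60°) = 1.38990

-0.210 1.390 0.620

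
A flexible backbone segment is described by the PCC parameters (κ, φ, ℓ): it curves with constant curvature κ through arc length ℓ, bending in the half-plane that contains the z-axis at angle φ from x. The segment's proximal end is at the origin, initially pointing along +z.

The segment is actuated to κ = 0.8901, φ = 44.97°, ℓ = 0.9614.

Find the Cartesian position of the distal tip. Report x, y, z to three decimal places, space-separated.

θ = κ·ℓ = 0.8901 × 0.9614 = 0.85574 rad
ρ = (1 − cos θ)/κ = (1 − 0.65566)/0.8901 = 0.38686
z = sin θ / κ = 0.75506/0.8901 = 0.84828
x = ρ cos φ = 0.38686 × cos(44.97°) = 0.27369
y = ρ sin φ = 0.38686 × sin(44.97°) = 0.27341

0.274 0.273 0.848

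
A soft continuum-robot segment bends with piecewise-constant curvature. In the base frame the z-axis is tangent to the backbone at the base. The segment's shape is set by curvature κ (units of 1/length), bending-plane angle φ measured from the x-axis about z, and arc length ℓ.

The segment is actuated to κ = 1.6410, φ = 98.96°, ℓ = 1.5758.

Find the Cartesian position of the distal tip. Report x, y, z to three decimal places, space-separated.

-0.176 1.113 0.321

θ = κ·ℓ = 1.6410 × 1.5758 = 2.58589 rad
ρ = (1 − cos θ)/κ = (1 − -0.84953)/1.6410 = 1.12707
z = sin θ / κ = 0.52754/1.6410 = 0.32148
x = ρ cos φ = 1.12707 × cos(98.96°) = -0.17554
y = ρ sin φ = 1.12707 × sin(98.96°) = 1.11332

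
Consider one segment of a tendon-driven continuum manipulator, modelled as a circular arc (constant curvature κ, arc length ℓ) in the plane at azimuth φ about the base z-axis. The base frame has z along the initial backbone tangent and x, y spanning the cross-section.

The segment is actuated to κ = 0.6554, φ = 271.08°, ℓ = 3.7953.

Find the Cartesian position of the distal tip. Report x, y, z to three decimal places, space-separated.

0.052 -2.736 0.928

θ = κ·ℓ = 0.6554 × 3.7953 = 2.48744 rad
ρ = (1 − cos θ)/κ = (1 − -0.79356)/0.6554 = 2.73659
z = sin θ / κ = 0.60849/0.6554 = 0.92842
x = ρ cos φ = 2.73659 × cos(271.08°) = 0.05158
y = ρ sin φ = 2.73659 × sin(271.08°) = -2.73611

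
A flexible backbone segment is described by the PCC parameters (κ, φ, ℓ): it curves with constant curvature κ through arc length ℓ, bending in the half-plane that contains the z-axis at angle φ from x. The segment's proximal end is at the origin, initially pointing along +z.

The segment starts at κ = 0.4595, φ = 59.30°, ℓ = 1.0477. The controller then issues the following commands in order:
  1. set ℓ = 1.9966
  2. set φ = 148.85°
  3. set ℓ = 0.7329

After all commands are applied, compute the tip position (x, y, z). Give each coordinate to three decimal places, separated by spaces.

-0.105 0.063 0.719

initial: κ=0.4595, φ=59.30°, ℓ=1.0477
cmd 1: set ℓ=1.9966 → (κ,φ,ℓ)=(0.4595,59.30°,1.9966) → tip=(0.4357,0.7338,1.7281)
cmd 2: set φ=148.85° → (κ,φ,ℓ)=(0.4595,148.85°,1.9966) → tip=(-0.7304,0.4415,1.7281)
cmd 3: set ℓ=0.7329 → (κ,φ,ℓ)=(0.4595,148.85°,0.7329) → tip=(-0.1046,0.0632,0.7191)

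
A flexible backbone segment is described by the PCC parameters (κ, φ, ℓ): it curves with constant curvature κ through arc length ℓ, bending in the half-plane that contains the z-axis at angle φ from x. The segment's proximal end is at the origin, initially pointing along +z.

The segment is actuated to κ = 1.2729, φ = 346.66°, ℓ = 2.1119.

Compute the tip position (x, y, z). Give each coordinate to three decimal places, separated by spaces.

1.452 -0.344 0.344

θ = κ·ℓ = 1.2729 × 2.1119 = 2.68824 rad
ρ = (1 − cos θ)/κ = (1 − -0.89898)/1.2729 = 1.49186
z = sin θ / κ = 0.43798/1.2729 = 0.34408
x = ρ cos φ = 1.49186 × cos(346.66°) = 1.45160
y = ρ sin φ = 1.49186 × sin(346.66°) = -0.34421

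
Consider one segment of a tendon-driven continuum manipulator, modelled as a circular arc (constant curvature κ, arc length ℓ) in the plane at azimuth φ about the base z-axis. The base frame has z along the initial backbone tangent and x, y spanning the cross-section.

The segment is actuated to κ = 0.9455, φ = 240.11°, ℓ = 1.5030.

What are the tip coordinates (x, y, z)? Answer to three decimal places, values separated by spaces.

θ = κ·ℓ = 0.9455 × 1.5030 = 1.42109 rad
ρ = (1 − cos θ)/κ = (1 − 0.14915)/0.9455 = 0.89989
z = sin θ / κ = 0.98881/0.9455 = 1.04581
x = ρ cos φ = 0.89989 × cos(240.11°) = -0.44845
y = ρ sin φ = 0.89989 × sin(240.11°) = -0.78019

-0.448 -0.780 1.046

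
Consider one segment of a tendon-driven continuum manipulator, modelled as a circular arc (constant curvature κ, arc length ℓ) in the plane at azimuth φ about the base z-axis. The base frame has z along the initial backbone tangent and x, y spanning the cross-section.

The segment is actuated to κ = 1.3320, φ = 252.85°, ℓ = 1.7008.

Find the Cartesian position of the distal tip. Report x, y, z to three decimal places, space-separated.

θ = κ·ℓ = 1.3320 × 1.7008 = 2.26547 rad
ρ = (1 − cos θ)/κ = (1 − -0.64013)/1.3320 = 1.23133
z = sin θ / κ = 0.76827/1.3320 = 0.57678
x = ρ cos φ = 1.23133 × cos(252.85°) = -0.36309
y = ρ sin φ = 1.23133 × sin(252.85°) = -1.17658

-0.363 -1.177 0.577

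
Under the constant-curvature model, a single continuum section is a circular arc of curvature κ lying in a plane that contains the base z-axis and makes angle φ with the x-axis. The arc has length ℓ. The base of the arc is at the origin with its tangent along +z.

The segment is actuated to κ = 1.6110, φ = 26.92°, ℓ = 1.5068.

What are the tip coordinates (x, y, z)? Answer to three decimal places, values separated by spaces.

θ = κ·ℓ = 1.6110 × 1.5068 = 2.42745 rad
ρ = (1 − cos θ)/κ = (1 − -0.75566)/1.6110 = 1.08979
z = sin θ / κ = 0.65497/1.6110 = 0.40656
x = ρ cos φ = 1.08979 × cos(26.92°) = 0.97170
y = ρ sin φ = 1.08979 × sin(26.92°) = 0.49340

0.972 0.493 0.407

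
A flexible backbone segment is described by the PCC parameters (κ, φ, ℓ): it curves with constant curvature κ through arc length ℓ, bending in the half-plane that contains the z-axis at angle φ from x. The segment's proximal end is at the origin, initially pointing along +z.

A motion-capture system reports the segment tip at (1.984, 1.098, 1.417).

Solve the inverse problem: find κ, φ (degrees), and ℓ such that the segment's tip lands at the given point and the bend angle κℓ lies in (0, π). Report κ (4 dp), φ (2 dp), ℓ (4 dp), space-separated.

0.6343 28.96 3.1917

ρ = √(x²+y²) = √(1.984² + 1.098²) = 2.26757
φ = atan2(y, x) mod 360° = atan2(1.098, 1.984) = 28.9613°
|p|² = ρ² + z² = 2.26757² + 1.417² = 7.14975
κ = 2ρ / |p|² = 2×2.26757 / 7.14975 = 0.63431
θ = 2·atan2(ρ, z) = 2·atan2(2.26757, 1.417) = 2.02454 rad
ℓ = θ/κ = 2.02454/0.63431 = 3.19174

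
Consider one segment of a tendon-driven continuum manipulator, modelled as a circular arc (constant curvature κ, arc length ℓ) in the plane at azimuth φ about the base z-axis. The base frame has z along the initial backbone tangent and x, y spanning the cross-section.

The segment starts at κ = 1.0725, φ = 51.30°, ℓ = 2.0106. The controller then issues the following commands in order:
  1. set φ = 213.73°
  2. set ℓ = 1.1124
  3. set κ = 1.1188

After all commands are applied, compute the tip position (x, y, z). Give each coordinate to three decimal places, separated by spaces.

initial: κ=1.0725, φ=51.30°, ℓ=2.0106
cmd 1: set φ=213.73° → (κ,φ,ℓ)=(1.0725,213.73°,2.0106) → tip=(-1.2040,-0.8039,0.7771)
cmd 2: set ℓ=1.1124 → (κ,φ,ℓ)=(1.0725,213.73°,1.1124) → tip=(-0.4894,-0.3268,0.8667)
cmd 3: set κ=1.1188 → (κ,φ,ℓ)=(1.1188,213.73°,1.1124) → tip=(-0.5051,-0.3373,0.8467)

-0.505 -0.337 0.847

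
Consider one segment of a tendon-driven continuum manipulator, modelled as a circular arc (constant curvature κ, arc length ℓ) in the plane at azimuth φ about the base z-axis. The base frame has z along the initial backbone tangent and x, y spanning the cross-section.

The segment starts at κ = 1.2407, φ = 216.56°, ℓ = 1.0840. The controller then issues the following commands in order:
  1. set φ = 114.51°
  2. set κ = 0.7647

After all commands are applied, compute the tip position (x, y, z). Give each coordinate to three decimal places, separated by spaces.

-0.176 0.386 0.964

initial: κ=1.2407, φ=216.56°, ℓ=1.0840
cmd 1: set φ=114.51° → (κ,φ,ℓ)=(1.2407,114.51°,1.0840) → tip=(-0.2595,0.5691,0.7855)
cmd 2: set κ=0.7647 → (κ,φ,ℓ)=(0.7647,114.51°,1.0840) → tip=(-0.1760,0.3859,0.9641)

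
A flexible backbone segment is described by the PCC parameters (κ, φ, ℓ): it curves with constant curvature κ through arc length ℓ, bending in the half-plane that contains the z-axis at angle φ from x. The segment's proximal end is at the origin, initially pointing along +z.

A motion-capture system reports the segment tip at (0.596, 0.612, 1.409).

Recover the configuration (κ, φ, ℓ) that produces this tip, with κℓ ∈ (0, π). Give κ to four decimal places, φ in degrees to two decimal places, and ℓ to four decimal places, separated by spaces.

ρ = √(x²+y²) = √(0.596² + 0.612²) = 0.85426
φ = atan2(y, x) mod 360° = atan2(0.612, 0.596) = 45.7588°
|p|² = ρ² + z² = 0.85426² + 1.409² = 2.71504
κ = 2ρ / |p|² = 2×0.85426 / 2.71504 = 0.62928
θ = 2·atan2(ρ, z) = 2·atan2(0.85426, 1.409) = 1.09006 rad
ℓ = θ/κ = 1.09006/0.62928 = 1.73224

0.6293 45.76 1.7322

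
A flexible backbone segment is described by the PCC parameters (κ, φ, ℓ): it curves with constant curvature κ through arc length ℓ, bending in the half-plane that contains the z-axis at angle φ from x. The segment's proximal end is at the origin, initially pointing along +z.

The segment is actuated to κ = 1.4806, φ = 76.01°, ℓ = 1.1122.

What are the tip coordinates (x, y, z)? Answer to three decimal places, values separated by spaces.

0.176 0.705 0.673

θ = κ·ℓ = 1.4806 × 1.1122 = 1.64672 rad
ρ = (1 − cos θ)/κ = (1 − -0.07585)/1.4806 = 0.72663
z = sin θ / κ = 0.99712/1.4806 = 0.67346
x = ρ cos φ = 0.72663 × cos(76.01°) = 0.17567
y = ρ sin φ = 0.72663 × sin(76.01°) = 0.70508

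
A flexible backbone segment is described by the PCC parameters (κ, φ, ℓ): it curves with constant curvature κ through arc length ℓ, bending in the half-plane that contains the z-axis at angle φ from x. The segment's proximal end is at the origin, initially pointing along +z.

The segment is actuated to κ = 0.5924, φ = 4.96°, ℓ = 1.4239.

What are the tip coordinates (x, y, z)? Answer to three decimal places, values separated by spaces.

0.564 0.049 1.261

θ = κ·ℓ = 0.5924 × 1.4239 = 0.84352 rad
ρ = (1 − cos θ)/κ = (1 − 0.66484)/0.5924 = 0.56577
z = sin θ / κ = 0.74699/0.5924 = 1.26095
x = ρ cos φ = 0.56577 × cos(4.96°) = 0.56365
y = ρ sin φ = 0.56577 × sin(4.96°) = 0.04892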